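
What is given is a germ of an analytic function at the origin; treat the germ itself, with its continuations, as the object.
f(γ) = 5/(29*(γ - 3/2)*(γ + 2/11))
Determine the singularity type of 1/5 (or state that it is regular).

The point is a regular point.

Denominator factors: γ - 3/2 = -13/10 at γ = 1/5; γ + 2/11 = 21/55 at γ = 1/5 — none vanishes.
So the germ continues analytically to 1/5.


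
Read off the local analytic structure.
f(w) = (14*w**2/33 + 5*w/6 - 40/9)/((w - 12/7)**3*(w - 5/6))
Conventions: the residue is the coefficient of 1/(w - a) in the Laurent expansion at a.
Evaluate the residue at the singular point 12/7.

At the order-3 pole 12/7 set g(w) = (w - (12/7))^3*f(w) = (14*w**2/33 + 5*w/6 - 40/9)/(w - 5/6).
Order-3 pole: residue = g''(a)/2; g''(12/7) = -5632060/557183, so the residue is -2816030/557183.

The residue is -2816030/557183.


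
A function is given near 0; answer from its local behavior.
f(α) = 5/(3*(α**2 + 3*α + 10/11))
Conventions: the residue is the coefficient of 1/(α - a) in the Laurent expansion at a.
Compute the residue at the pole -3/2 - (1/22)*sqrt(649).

The factor α**2 + 3*α + 10/11 splits as (α - a)(α - a') with a = -3/2 - (1/22)*sqrt(649), a' = -3/2 + (1/22)*sqrt(649). At the order-1 pole a set g(α) = (α - a)*f(α) = [5/3] / (α - a').
Simple pole: residue = g(a) at a = -3/2 - (1/22)*sqrt(649), which is -(5/177)*sqrt(649).

The residue is -(5/177)*sqrt(649).


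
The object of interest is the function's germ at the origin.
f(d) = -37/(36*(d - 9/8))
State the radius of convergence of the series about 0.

Denominator factor (d - 9/8): pole of order 1 at 9/8, modulus 9/8.
The radius of convergence is the smallest modulus among the singular points: 9/8.

The radius of convergence is 9/8.


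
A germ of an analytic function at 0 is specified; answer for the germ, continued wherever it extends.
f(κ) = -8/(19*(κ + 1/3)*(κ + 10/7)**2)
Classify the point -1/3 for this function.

The denominator factor κ + 1/3 vanishes at -1/3 and appears to the power 1; the numerator there equals -8/19, nonzero, and no other factor vanishes.
Hence a pole whose order is the multiplicity, 1.

The point is a pole of order 1.


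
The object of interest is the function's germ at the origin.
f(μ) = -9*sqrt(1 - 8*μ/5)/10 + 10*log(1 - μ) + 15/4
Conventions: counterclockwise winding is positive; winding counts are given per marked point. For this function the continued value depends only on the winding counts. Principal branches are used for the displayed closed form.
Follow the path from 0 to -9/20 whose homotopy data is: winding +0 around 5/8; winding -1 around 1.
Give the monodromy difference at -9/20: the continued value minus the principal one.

The rational part is single-valued and drops out of the difference; each branch term changes only by its own monodromy.
(-9/10)*sqrt(1 - μ/(5/8)): winding +0 is even, the square root returns to the same sheet, contribution 0.
(10)*log(1 - μ/(1)): each positive loop around 1 adds 2*pi*i to the log, so winding -1 contributes (10)*(-1)*2*pi*i = -(20)*pi*i.
Summing the contributions at μ = -9/20 gives -(20)*pi*i.

Continued minus principal equals -(20)*pi*i.


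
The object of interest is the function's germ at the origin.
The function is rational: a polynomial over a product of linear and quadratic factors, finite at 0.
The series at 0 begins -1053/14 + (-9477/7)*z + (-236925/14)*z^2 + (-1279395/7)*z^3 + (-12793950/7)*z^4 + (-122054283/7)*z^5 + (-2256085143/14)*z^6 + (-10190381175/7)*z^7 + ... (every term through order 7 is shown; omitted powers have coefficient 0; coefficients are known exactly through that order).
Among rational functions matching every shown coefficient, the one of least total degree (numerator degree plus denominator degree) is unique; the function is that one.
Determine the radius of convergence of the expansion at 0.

No rational of total degree below 4 reproduces all 8 coefficients; solving the [0/4] Pade equations on them gives f(z) = -13/(14*(z**2 - z + 1/9)**2), whose expansion matches every shown term.
Denominator factor (z**2 - z + 1/9)^2: discriminant 5/9, real irrational roots 1/2 + (1/6)*sqrt(5) and 1/2 - (1/6)*sqrt(5); poles of order 2, moduli 1/2 + (1/6)*sqrt(5) and 1/2 - (1/6)*sqrt(5).
The radius of convergence is the smallest modulus among the singular points: 1/2 - (1/6)*sqrt(5).

The radius of convergence is 1/2 - (1/6)*sqrt(5).


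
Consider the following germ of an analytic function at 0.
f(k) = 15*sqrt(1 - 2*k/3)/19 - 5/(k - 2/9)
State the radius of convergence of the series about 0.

Denominator factor (k - 2/9): pole of order 1 at 2/9, modulus 2/9.
Branch term (15/19)*sqrt(1 - k/(3/2)): its argument vanishes at k = 3/2, a square-root branch point, modulus 3/2.
The radius of convergence is the smallest modulus among the singular points: 2/9.

The radius of convergence is 2/9.


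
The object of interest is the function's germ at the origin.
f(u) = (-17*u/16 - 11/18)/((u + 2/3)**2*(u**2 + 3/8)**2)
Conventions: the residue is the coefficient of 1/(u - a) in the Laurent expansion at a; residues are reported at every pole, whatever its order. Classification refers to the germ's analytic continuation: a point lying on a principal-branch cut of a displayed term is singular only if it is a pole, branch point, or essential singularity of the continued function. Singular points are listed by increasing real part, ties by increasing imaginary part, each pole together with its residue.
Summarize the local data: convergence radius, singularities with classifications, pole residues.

Radius of convergence at 0: (1/4)*sqrt(6).
At -2/3: a pole of order 2; residue -228204/205379.
At -((1/4)*sqrt(6))*i: a pole of order 2; residue (114102/205379) - ((1247480/1848411)*sqrt(6))*i.
At ((1/4)*sqrt(6))*i: a pole of order 2; residue (114102/205379) + ((1247480/1848411)*sqrt(6))*i.


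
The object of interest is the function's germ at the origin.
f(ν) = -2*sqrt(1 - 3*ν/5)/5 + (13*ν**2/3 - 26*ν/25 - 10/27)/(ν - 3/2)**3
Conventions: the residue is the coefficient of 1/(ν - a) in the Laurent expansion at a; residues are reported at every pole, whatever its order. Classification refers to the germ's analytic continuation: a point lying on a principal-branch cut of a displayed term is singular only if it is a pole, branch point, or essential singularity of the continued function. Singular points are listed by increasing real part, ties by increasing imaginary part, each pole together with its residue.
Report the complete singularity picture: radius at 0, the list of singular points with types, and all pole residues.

Denominator factor (ν - 3/2)^3: pole of order 3 at 3/2, modulus 3/2.
Branch term (-2/5)*sqrt(1 - ν/(5/3)): its argument vanishes at ν = 5/3, a square-root branch point, modulus 5/3.
The radius of convergence is the smallest modulus among the singular points: 3/2.
The branch term is analytic at 3/2 and contributes nothing to the residue; only the rational part matters.
At the order-3 pole 3/2 set g(ν) = (ν - (3/2))^3*(rational part) = 13*ν**2/3 - 26*ν/25 - 10/27.
Order-3 pole: residue = g''(a)/2; g''(3/2) = 26/3, so the residue is 13/3.
List the singular points by increasing real part (a conjugate pair: the negative imaginary part first).

Radius of convergence at 0: 3/2.
At 3/2: a pole of order 3; residue 13/3.
At 5/3: an algebraic (square-root) branch point.


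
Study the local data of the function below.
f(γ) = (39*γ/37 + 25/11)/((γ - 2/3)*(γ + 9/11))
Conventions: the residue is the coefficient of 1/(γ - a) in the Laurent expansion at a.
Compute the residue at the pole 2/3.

At the order-1 pole 2/3 set g(γ) = (γ - (2/3))*f(γ) = (39*γ/37 + 25/11)/(γ + 9/11).
Simple pole: residue = g(a) at a = 2/3, which is 519/259.

The residue is 519/259.


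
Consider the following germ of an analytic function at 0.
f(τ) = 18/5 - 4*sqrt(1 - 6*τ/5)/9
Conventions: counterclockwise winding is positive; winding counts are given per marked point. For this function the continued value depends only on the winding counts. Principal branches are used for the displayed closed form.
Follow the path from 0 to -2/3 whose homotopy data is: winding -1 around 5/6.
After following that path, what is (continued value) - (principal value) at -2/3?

The rational part is single-valued and drops out of the difference; each branch term changes only by its own monodromy.
(-4/9)*sqrt(1 - τ/(5/6)): winding -1 is odd, the square root flips sign, contributing -2*(-4/9)*sqrt(1 - (-2/3)/(5/6)) = -2*(-4/9)*sqrt(9/5) = (8/15)*sqrt(5).
Summing the contributions at τ = -2/3 gives (8/15)*sqrt(5).

Continued minus principal equals (8/15)*sqrt(5).


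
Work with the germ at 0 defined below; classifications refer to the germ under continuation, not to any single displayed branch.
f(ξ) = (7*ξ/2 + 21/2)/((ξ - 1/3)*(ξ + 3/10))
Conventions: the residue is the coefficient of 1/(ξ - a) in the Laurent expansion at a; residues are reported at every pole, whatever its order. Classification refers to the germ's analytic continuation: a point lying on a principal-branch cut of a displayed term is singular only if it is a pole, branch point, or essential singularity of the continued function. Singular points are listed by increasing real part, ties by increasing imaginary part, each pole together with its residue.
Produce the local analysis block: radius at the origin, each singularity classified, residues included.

Denominator factor (ξ + 3/10): pole of order 1 at -3/10, modulus 3/10.
Denominator factor (ξ - 1/3): pole of order 1 at 1/3, modulus 1/3.
The radius of convergence is the smallest modulus among the singular points: 3/10.
At the order-1 pole -3/10 set g(ξ) = (ξ - (-3/10))*f(ξ) = (7*ξ/2 + 21/2)/(ξ - 1/3).
Simple pole: residue = g(a) at a = -3/10, which is -567/38.
At the order-1 pole 1/3 set g(ξ) = (ξ - (1/3))*f(ξ) = (7*ξ/2 + 21/2)/(ξ + 3/10).
Simple pole: residue = g(a) at a = 1/3, which is 350/19.
List the singular points by increasing real part (a conjugate pair: the negative imaginary part first).

Radius of convergence at 0: 3/10.
At -3/10: a pole of order 1; residue -567/38.
At 1/3: a pole of order 1; residue 350/19.


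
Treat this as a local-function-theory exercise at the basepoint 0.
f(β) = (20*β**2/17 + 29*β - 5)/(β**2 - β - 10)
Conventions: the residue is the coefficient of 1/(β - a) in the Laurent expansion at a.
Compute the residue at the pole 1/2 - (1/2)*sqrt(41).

The residue is 513/34 - (743/1394)*sqrt(41).

The factor β**2 - β - 10 splits as (β - a)(β - a') with a = 1/2 - (1/2)*sqrt(41), a' = 1/2 + (1/2)*sqrt(41). At the order-1 pole a set g(β) = (β - a)*f(β) = [20*β**2/17 + 29*β - 5] / (β - a').
Simple pole: residue = g(a) at a = 1/2 - (1/2)*sqrt(41), which is 513/34 - (743/1394)*sqrt(41).


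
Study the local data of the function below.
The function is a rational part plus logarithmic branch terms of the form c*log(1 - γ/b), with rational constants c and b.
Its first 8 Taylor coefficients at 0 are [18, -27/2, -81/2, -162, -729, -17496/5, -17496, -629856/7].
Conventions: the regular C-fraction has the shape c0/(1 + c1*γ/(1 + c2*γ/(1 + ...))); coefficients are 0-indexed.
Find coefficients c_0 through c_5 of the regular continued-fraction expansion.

Taylor coefficients (read off): a_0 = 18, a_1 = -27/2, a_2 = -81/2, a_3 = -162, a_4 = -729, a_5 = -17496/5.
c0 = a_0 = 18. Peel one level at a time: if S = 1 + c*γ/S' with S'(0) = 1, then c is the γ-coefficient of S and S' = c*γ/(S - 1).
S_1 = c0/f = 1 + (3/4)*γ + (45/16)*γ^2 + ...; c1 = 3/4.
S_2 = c1*γ/(S_1 - 1) = 1 + (-15/4)*γ + (-3)*γ^2 + ...; c2 = -15/4.
S_3 = c2*γ/(S_2 - 1) = 1 + (-4/5)*γ + (-44/25)*γ^2 + ...; c3 = -4/5.
S_4 = c3*γ/(S_3 - 1) = 1 + (-11/5)*γ + (-12/5)*γ^2 + ...; c4 = -11/5.
S_5 = c4*γ/(S_4 - 1) = 1 + (-12/11)*γ + ...; c5 = -12/11.

The regular C-fraction coefficients are [18, 3/4, -15/4, -4/5, -11/5, -12/11].


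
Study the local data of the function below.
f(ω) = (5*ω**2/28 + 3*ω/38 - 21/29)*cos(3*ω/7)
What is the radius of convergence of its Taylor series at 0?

The factor cos(3*ω/7) is entire and contributes no finite singular point.
The polynomial part has no poles.
No finite singular points: the Taylor series at 0 converges everywhere.

The radius of convergence is infinite.


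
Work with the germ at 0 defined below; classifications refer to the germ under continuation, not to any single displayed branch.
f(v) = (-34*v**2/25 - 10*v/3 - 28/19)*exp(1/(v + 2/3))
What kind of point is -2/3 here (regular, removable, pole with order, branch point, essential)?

The point is an essential singularity.

The exponent 1/(v - (-2/3)) has a pole at -2/3, so exp(1/(v - (-2/3))) takes every nonzero value near it: an essential singularity (not a pole of any order).


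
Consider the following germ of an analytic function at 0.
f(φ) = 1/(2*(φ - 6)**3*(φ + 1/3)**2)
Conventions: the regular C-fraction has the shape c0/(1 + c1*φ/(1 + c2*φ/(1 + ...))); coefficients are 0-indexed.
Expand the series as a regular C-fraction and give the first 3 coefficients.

The regular C-fraction coefficients are [-1/48, 11/2, -73/66].

Taylor coefficients (expand at 0): a_0 = -1/48, a_1 = 11/96, a_2 = -145/288.
c0 = a_0 = -1/48. Peel one level at a time: if S = 1 + c*φ/S' with S'(0) = 1, then c is the φ-coefficient of S and S' = c*φ/(S - 1).
S_1 = c0/f = 1 + (11/2)*φ + (73/12)*φ^2 + ...; c1 = 11/2.
S_2 = c1*φ/(S_1 - 1) = 1 + (-73/66)*φ + ...; c2 = -73/66.


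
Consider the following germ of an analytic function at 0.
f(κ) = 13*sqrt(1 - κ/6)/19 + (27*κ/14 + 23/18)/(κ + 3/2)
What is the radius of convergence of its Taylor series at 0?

The radius of convergence is 3/2.

Denominator factor (κ + 3/2): pole of order 1 at -3/2, modulus 3/2.
Branch term (13/19)*sqrt(1 - κ/(6)): its argument vanishes at κ = 6, a square-root branch point, modulus 6.
The radius of convergence is the smallest modulus among the singular points: 3/2.


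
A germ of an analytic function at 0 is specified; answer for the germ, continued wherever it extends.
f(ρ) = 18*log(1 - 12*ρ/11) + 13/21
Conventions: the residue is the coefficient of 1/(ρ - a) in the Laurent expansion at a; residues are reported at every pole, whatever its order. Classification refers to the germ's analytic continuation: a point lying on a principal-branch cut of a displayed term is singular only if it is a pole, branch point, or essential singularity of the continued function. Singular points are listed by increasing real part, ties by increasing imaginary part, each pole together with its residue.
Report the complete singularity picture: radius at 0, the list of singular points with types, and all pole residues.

Radius of convergence at 0: 11/12.
At 11/12: a logarithmic branch point.

Branch term (18)*log(1 - ρ/(11/12)): its argument vanishes at ρ = 11/12, a logarithmic branch point, modulus 11/12.
The radius of convergence is the smallest modulus among the singular points: 11/12.


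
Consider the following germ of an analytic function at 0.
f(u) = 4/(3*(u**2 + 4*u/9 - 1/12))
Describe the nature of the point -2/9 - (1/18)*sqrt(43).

The point is a pole of order 1.

The denominator factor u**2 + 4*u/9 - 1/12 vanishes at -2/9 - (1/18)*sqrt(43) and appears to the power 1; the numerator there equals 4/3, nonzero, and no other factor vanishes.
Hence a pole whose order is the multiplicity, 1.


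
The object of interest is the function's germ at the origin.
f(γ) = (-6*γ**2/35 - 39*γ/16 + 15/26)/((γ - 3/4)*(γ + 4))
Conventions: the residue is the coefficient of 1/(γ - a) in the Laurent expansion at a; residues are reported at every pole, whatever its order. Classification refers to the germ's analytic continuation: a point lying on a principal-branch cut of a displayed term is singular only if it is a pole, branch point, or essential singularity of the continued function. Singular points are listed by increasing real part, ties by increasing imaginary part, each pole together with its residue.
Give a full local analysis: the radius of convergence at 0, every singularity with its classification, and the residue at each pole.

Denominator factor (γ + 4): pole of order 1 at -4, modulus 4.
Denominator factor (γ - 3/4): pole of order 1 at 3/4, modulus 3/4.
The radius of convergence is the smallest modulus among the singular points: 3/4.
At the order-1 pole -4 set g(γ) = (γ - (-4))*f(γ) = (-6*γ**2/35 - 39*γ/16 + 15/26)/(γ - 3/4).
Simple pole: residue = g(a) at a = -4, which is -13803/8645.
At the order-1 pole 3/4 set g(γ) = (γ - (3/4))*f(γ) = (-6*γ**2/35 - 39*γ/16 + 15/26)/(γ + 4).
Simple pole: residue = g(a) at a = 3/4, which is -39243/138320.
List the singular points by increasing real part (a conjugate pair: the negative imaginary part first).

Radius of convergence at 0: 3/4.
At -4: a pole of order 1; residue -13803/8645.
At 3/4: a pole of order 1; residue -39243/138320.


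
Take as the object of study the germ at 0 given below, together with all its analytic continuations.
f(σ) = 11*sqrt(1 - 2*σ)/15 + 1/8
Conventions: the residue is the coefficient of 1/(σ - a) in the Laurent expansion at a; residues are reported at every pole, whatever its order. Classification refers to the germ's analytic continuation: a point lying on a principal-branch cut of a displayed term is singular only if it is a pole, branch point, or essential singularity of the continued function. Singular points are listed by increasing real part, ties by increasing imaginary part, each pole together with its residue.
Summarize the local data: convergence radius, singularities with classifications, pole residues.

Radius of convergence at 0: 1/2.
At 1/2: an algebraic (square-root) branch point.

Branch term (11/15)*sqrt(1 - σ/(1/2)): its argument vanishes at σ = 1/2, a square-root branch point, modulus 1/2.
The radius of convergence is the smallest modulus among the singular points: 1/2.


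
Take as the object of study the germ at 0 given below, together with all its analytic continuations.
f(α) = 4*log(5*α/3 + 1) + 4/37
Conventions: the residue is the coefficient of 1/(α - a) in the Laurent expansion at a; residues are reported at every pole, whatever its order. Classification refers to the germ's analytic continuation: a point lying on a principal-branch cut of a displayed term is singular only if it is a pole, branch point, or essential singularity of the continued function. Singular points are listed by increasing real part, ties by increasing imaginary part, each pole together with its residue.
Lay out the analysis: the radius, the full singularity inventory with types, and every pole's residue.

Radius of convergence at 0: 3/5.
At -3/5: a logarithmic branch point.

Branch term (4)*log(1 - α/(-3/5)): its argument vanishes at α = -3/5, a logarithmic branch point, modulus 3/5.
The radius of convergence is the smallest modulus among the singular points: 3/5.


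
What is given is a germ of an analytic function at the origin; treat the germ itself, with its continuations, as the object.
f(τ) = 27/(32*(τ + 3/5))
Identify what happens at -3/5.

The denominator factor τ + 3/5 vanishes at -3/5 and appears to the power 1; the numerator there equals 27/32, nonzero, and no other factor vanishes.
Hence a pole whose order is the multiplicity, 1.

The point is a pole of order 1.


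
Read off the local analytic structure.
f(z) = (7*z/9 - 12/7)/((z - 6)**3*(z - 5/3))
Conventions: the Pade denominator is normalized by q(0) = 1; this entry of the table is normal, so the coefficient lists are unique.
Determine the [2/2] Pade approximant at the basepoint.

The Pade approximant has numerator coefficients [-1/210, 1313183/60805080, 3406367/1094491440]; denominator coefficients [1, -625132/120645, 285647/120645].

Taylor coefficients needed (expand at 0): a_0 = -1/210, a_1 = -349/113400, a_2 = -1769/1134000, a_3 = -6773/8505000, a_4 = -331367/765450000.
Write the denominator as Q(z) = 1 + q1*z + q2*z^2. Requiring Q*f - P = O(z^5) with deg P <= 2 kills the coefficients of z^3..z^4 in Q*f:
  z^3: a_3 + q1*a_2 + q2*a_1 = 0, i.e. -6773/8505000 + (-1769/1134000)*q1 + (-349/113400)*q2 = 0.
  z^4: a_4 + q1*a_3 + q2*a_2 = 0, i.e. -331367/765450000 + (-6773/8505000)*q1 + (-1769/1134000)*q2 = 0.
Solving this linear system: q1 = -625132/120645, q2 = 285647/120645.
The numerator is Q*f truncated at degree 2: P0 = a_0 = -1/210; P1 = a_1 + q1*a_0 = 1313183/60805080; P2 = a_2 + q1*a_1 + q2*a_0 = 3406367/1094491440.


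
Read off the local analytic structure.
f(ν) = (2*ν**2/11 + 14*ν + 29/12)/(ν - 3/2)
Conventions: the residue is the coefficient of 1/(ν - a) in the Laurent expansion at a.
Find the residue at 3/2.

At the order-1 pole 3/2 set g(ν) = (ν - (3/2))*f(ν) = 2*ν**2/11 + 14*ν + 29/12.
Simple pole: residue = g(a) at a = 3/2, which is 3145/132.

The residue is 3145/132.


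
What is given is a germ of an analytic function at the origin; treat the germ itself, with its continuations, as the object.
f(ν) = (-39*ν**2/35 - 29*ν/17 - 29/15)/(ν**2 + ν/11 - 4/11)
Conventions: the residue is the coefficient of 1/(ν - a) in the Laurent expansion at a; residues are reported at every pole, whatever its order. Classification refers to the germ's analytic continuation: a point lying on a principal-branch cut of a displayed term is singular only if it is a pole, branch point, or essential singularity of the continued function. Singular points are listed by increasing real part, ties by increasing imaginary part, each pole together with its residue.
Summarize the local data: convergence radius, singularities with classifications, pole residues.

Denominator factor (ν**2 + ν/11 - 4/11): discriminant 177/121, real irrational roots -1/22 + (1/22)*sqrt(177) and -1/22 - (1/22)*sqrt(177); poles of order 1, moduli -1/22 + (1/22)*sqrt(177) and 1/22 + (1/22)*sqrt(177).
The radius of convergence is the smallest modulus among the singular points: -1/22 + (1/22)*sqrt(177).
The factor ν**2 + ν/11 - 4/11 splits as (ν - a)(ν - a') with a = -1/22 - (1/22)*sqrt(177), a' = -1/22 + (1/22)*sqrt(177). At the order-1 pole a set g(ν) = (ν - a)*f(ν) = [-39*ν**2/35 - 29*ν/17 - 29/15] / (ν - a').
Simple pole: residue = g(a) at a = -1/22 - (1/22)*sqrt(177), which is -5251/6545 + (489334/3475395)*sqrt(177).
The factor ν**2 + ν/11 - 4/11 splits as (ν - a)(ν - a') with a = -1/22 + (1/22)*sqrt(177), a' = -1/22 - (1/22)*sqrt(177). At the order-1 pole a set g(ν) = (ν - a)*f(ν) = [-39*ν**2/35 - 29*ν/17 - 29/15] / (ν - a').
Simple pole: residue = g(a) at a = -1/22 + (1/22)*sqrt(177), which is -5251/6545 - (489334/3475395)*sqrt(177).
List the singular points by increasing real part (a conjugate pair: the negative imaginary part first).

Radius of convergence at 0: -1/22 + (1/22)*sqrt(177).
At -1/22 - (1/22)*sqrt(177): a pole of order 1; residue -5251/6545 + (489334/3475395)*sqrt(177).
At -1/22 + (1/22)*sqrt(177): a pole of order 1; residue -5251/6545 - (489334/3475395)*sqrt(177).


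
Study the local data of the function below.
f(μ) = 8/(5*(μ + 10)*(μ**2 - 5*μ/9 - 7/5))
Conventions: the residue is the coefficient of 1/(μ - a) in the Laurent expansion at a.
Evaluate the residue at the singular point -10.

The residue is 72/4687.

At the order-1 pole -10 set g(μ) = (μ - (-10))*f(μ) = 8/(5*(μ**2 - 5*μ/9 - 7/5)).
Simple pole: residue = g(a) at a = -10, which is 72/4687.


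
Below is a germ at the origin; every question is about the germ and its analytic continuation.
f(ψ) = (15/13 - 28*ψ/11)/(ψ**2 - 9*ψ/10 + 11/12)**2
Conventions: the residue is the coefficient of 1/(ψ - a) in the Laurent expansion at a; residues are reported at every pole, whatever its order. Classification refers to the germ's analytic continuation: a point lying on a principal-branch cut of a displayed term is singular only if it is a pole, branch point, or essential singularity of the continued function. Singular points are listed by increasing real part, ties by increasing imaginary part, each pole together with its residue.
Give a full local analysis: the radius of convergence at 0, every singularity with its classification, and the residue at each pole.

Radius of convergence at 0: (1/6)*sqrt(33).
At (9/20) - ((1/60)*sqrt(2571))*i: a pole of order 2; residue ((7200/105026207)*sqrt(2571))*i.
At (9/20) + ((1/60)*sqrt(2571))*i: a pole of order 2; residue -((7200/105026207)*sqrt(2571))*i.


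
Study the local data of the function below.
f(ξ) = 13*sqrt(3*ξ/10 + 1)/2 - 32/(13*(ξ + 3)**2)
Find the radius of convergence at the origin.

The radius of convergence is 3.

Denominator factor (ξ + 3)^2: pole of order 2 at -3, modulus 3.
Branch term (13/2)*sqrt(1 - ξ/(-10/3)): its argument vanishes at ξ = -10/3, a square-root branch point, modulus 10/3.
The radius of convergence is the smallest modulus among the singular points: 3.


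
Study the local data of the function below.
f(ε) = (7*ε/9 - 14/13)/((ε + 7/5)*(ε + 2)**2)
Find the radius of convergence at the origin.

The radius of convergence is 7/5.

Denominator factor (ε + 2)^2: pole of order 2 at -2, modulus 2.
Denominator factor (ε + 7/5): pole of order 1 at -7/5, modulus 7/5.
The radius of convergence is the smallest modulus among the singular points: 7/5.


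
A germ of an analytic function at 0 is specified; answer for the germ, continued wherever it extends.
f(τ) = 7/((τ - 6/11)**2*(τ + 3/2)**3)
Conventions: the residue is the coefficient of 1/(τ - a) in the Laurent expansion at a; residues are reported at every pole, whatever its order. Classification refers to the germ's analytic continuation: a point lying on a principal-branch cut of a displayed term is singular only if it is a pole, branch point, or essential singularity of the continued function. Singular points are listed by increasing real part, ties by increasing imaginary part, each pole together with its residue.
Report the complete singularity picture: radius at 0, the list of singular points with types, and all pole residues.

Radius of convergence at 0: 6/11.
At -3/2: a pole of order 3; residue 1639792/1366875.
At 6/11: a pole of order 2; residue -1639792/1366875.

Denominator factor (τ - 6/11)^2: pole of order 2 at 6/11, modulus 6/11.
Denominator factor (τ + 3/2)^3: pole of order 3 at -3/2, modulus 3/2.
The radius of convergence is the smallest modulus among the singular points: 6/11.
At the order-3 pole -3/2 set g(τ) = (τ - (-3/2))^3*f(τ) = 7/(τ - 6/11)**2.
Order-3 pole: residue = g''(a)/2; g''(-3/2) = 3279584/1366875, so the residue is 1639792/1366875.
At the order-2 pole 6/11 set g(τ) = (τ - (6/11))^2*f(τ) = 7/(τ + 3/2)**3.
Order-2 pole: residue = g'(a); g'(6/11) = -1639792/1366875, so the residue is -1639792/1366875.
List the singular points by increasing real part (a conjugate pair: the negative imaginary part first).


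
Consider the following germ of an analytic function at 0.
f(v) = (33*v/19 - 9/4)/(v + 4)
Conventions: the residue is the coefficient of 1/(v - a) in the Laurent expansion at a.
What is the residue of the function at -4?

The residue is -699/76.

At the order-1 pole -4 set g(v) = (v - (-4))*f(v) = 33*v/19 - 9/4.
Simple pole: residue = g(a) at a = -4, which is -699/76.


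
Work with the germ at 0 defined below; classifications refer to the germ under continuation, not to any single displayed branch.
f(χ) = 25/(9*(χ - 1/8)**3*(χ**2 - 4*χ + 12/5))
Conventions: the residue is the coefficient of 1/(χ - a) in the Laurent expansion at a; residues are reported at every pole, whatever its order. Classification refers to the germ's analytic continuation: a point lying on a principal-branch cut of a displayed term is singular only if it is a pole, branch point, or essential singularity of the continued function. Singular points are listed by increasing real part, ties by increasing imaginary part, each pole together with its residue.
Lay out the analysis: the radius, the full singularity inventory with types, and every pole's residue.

Radius of convergence at 0: 1/8.
At 1/8: a pole of order 3; residue 9950720000/2073117573.
At 2 - (2/5)*sqrt(10): a pole of order 1; residue -4975360000/2073117573 - (177400000/230346397)*sqrt(10).
At 2 + (2/5)*sqrt(10): a pole of order 1; residue -4975360000/2073117573 + (177400000/230346397)*sqrt(10).

Denominator factor (χ - 1/8)^3: pole of order 3 at 1/8, modulus 1/8.
Denominator factor (χ**2 - 4*χ + 12/5): discriminant 32/5, real irrational roots 2 + (2/5)*sqrt(10) and 2 - (2/5)*sqrt(10); poles of order 1, moduli 2 + (2/5)*sqrt(10) and 2 - (2/5)*sqrt(10).
The radius of convergence is the smallest modulus among the singular points: 1/8.
At the order-3 pole 1/8 set g(χ) = (χ - (1/8))^3*f(χ) = 25/(9*(χ**2 - 4*χ + 12/5)).
Order-3 pole: residue = g''(a)/2; g''(1/8) = 19901440000/2073117573, so the residue is 9950720000/2073117573.
The factor χ**2 - 4*χ + 12/5 splits as (χ - a)(χ - a') with a = 2 - (2/5)*sqrt(10), a' = 2 + (2/5)*sqrt(10). At the order-1 pole a set g(χ) = (χ - a)*f(χ) = [25/(9*(χ - 1/8)**3)] / (χ - a').
Simple pole: residue = g(a) at a = 2 - (2/5)*sqrt(10), which is -4975360000/2073117573 - (177400000/230346397)*sqrt(10).
The factor χ**2 - 4*χ + 12/5 splits as (χ - a)(χ - a') with a = 2 + (2/5)*sqrt(10), a' = 2 - (2/5)*sqrt(10). At the order-1 pole a set g(χ) = (χ - a)*f(χ) = [25/(9*(χ - 1/8)**3)] / (χ - a').
Simple pole: residue = g(a) at a = 2 + (2/5)*sqrt(10), which is -4975360000/2073117573 + (177400000/230346397)*sqrt(10).
List the singular points by increasing real part (a conjugate pair: the negative imaginary part first).


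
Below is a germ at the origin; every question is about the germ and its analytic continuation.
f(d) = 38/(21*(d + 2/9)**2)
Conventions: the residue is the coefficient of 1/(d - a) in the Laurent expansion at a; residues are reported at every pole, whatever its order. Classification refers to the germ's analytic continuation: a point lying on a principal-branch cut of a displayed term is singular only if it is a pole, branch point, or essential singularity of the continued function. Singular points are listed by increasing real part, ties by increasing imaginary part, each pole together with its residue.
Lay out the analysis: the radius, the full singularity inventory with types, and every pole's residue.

Radius of convergence at 0: 2/9.
At -2/9: a pole of order 2; residue 0.

Denominator factor (d + 2/9)^2: pole of order 2 at -2/9, modulus 2/9.
The radius of convergence is the smallest modulus among the singular points: 2/9.
At the order-2 pole -2/9 set g(d) = (d - (-2/9))^2*f(d) = 38/21.
Order-2 pole: residue = g'(a); g'(-2/9) = 0, so the residue is 0.


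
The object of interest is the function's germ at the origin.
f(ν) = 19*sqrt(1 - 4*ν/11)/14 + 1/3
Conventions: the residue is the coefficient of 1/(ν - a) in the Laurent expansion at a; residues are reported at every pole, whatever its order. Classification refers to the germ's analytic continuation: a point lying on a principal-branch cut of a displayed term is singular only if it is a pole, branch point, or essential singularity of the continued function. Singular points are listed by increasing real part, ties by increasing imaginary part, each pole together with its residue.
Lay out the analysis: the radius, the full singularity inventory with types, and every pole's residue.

Branch term (19/14)*sqrt(1 - ν/(11/4)): its argument vanishes at ν = 11/4, a square-root branch point, modulus 11/4.
The radius of convergence is the smallest modulus among the singular points: 11/4.

Radius of convergence at 0: 11/4.
At 11/4: an algebraic (square-root) branch point.


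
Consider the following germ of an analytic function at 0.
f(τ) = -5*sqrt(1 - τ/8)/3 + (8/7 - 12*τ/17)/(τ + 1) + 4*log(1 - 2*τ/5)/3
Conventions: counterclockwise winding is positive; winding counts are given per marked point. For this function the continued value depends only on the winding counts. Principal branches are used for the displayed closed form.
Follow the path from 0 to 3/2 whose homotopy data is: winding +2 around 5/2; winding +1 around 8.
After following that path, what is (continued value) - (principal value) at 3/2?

The rational part is single-valued and drops out of the difference; each branch term changes only by its own monodromy.
(4/3)*log(1 - τ/(5/2)): each positive loop around 5/2 adds 2*pi*i to the log, so winding +2 contributes (4/3)*(2)*2*pi*i = (16/3)*pi*i.
(-5/3)*sqrt(1 - τ/(8)): winding +1 is odd, the square root flips sign, contributing -2*(-5/3)*sqrt(1 - (3/2)/(8)) = -2*(-5/3)*sqrt(13/16) = (5/6)*sqrt(13).
Summing the contributions at τ = 3/2 gives ((5/6)*sqrt(13)) + ((16/3)*pi)*i.

Continued minus principal equals ((5/6)*sqrt(13)) + ((16/3)*pi)*i.


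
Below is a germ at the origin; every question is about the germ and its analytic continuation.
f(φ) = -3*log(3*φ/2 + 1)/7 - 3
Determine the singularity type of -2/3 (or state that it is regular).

The point is a logarithmic branch point.

The term (-3/7)*log(1 - φ/(-2/3)) has argument 1 - -2/3/(-2/3) = 0 at -2/3: a logarithmic (infinitely-sheeted) branch point; the remaining terms are analytic or single-valued there.


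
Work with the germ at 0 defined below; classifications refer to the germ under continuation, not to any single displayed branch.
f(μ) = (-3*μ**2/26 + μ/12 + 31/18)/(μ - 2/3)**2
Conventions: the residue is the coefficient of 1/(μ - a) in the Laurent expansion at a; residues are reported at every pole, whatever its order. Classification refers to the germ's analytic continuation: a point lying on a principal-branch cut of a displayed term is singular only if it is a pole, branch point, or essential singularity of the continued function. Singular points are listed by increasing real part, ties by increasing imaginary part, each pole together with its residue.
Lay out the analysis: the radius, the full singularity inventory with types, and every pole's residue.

Denominator factor (μ - 2/3)^2: pole of order 2 at 2/3, modulus 2/3.
The radius of convergence is the smallest modulus among the singular points: 2/3.
At the order-2 pole 2/3 set g(μ) = (μ - (2/3))^2*f(μ) = -3*μ**2/26 + μ/12 + 31/18.
Order-2 pole: residue = g'(a); g'(2/3) = -11/156, so the residue is -11/156.

Radius of convergence at 0: 2/3.
At 2/3: a pole of order 2; residue -11/156.


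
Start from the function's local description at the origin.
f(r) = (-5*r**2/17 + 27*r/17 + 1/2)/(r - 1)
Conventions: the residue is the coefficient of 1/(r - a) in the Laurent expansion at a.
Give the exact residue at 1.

The residue is 61/34.

At the order-1 pole 1 set g(r) = (r - (1))*f(r) = -5*r**2/17 + 27*r/17 + 1/2.
Simple pole: residue = g(a) at a = 1, which is 61/34.


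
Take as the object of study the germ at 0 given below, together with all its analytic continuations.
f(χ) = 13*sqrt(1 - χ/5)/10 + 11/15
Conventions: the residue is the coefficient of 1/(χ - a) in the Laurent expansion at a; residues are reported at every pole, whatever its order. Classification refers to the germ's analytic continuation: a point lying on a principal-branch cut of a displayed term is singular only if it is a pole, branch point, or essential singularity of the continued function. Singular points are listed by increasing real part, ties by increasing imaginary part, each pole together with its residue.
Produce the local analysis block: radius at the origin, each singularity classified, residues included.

Radius of convergence at 0: 5.
At 5: an algebraic (square-root) branch point.

Branch term (13/10)*sqrt(1 - χ/(5)): its argument vanishes at χ = 5, a square-root branch point, modulus 5.
The radius of convergence is the smallest modulus among the singular points: 5.


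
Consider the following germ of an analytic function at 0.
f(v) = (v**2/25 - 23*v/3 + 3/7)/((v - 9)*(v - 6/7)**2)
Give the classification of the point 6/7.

The point is a pole of order 2.

The denominator factor v - 6/7 vanishes at 6/7 and appears to the power 2; the numerator there equals -7489/1225, nonzero, and no other factor vanishes.
Hence a pole whose order is the multiplicity, 2.


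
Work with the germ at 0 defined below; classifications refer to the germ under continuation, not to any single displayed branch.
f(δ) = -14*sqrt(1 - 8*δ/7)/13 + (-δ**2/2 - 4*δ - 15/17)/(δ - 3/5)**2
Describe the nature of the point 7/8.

The point is an algebraic (square-root) branch point.

The term (-14/13)*sqrt(1 - δ/(7/8)) has argument 1 - 7/8/(7/8) = 0 at 7/8: a square-root (algebraic, two-sheeted) branch point; the remaining terms are analytic or single-valued there.


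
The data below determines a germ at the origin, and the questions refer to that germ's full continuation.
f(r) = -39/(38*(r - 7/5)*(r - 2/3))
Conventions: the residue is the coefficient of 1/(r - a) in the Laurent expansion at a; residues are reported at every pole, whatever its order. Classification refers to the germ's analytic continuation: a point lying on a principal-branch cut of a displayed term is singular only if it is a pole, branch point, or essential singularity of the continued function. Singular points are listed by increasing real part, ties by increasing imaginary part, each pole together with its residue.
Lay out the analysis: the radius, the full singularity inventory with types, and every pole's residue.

Radius of convergence at 0: 2/3.
At 2/3: a pole of order 1; residue 585/418.
At 7/5: a pole of order 1; residue -585/418.

Denominator factor (r - 7/5): pole of order 1 at 7/5, modulus 7/5.
Denominator factor (r - 2/3): pole of order 1 at 2/3, modulus 2/3.
The radius of convergence is the smallest modulus among the singular points: 2/3.
At the order-1 pole 2/3 set g(r) = (r - (2/3))*f(r) = -39/(38*(r - 7/5)).
Simple pole: residue = g(a) at a = 2/3, which is 585/418.
At the order-1 pole 7/5 set g(r) = (r - (7/5))*f(r) = -39/(38*(r - 2/3)).
Simple pole: residue = g(a) at a = 7/5, which is -585/418.
List the singular points by increasing real part (a conjugate pair: the negative imaginary part first).


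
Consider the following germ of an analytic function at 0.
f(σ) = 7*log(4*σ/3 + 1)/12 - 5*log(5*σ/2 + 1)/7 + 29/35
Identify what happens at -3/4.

The term (7/12)*log(1 - σ/(-3/4)) has argument 1 - -3/4/(-3/4) = 0 at -3/4: a logarithmic (infinitely-sheeted) branch point; the remaining terms are analytic or single-valued there.

The point is a logarithmic branch point.


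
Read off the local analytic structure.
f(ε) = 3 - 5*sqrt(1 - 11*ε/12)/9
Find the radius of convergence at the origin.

The radius of convergence is 12/11.

Branch term (-5/9)*sqrt(1 - ε/(12/11)): its argument vanishes at ε = 12/11, a square-root branch point, modulus 12/11.
The radius of convergence is the smallest modulus among the singular points: 12/11.


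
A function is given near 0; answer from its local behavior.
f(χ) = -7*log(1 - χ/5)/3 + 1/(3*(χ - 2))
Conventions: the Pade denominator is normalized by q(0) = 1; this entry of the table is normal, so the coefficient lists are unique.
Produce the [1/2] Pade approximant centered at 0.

The Pade approximant has numerator coefficients [-1/6, 1309/3420]; denominator coefficients [1, 1/285, 217/5700].

Taylor coefficients needed (expand at 0): a_0 = -1/6, a_1 = 23/60, a_2 = 1/200, a_3 = -263/18000.
Write the denominator as Q(χ) = 1 + q1*χ + q2*χ^2. Requiring Q*f - P = O(χ^4) with deg P <= 1 kills the coefficients of χ^2..χ^3 in Q*f:
  χ^2: a_2 + q1*a_1 + q2*a_0 = 0, i.e. 1/200 + (23/60)*q1 + (-1/6)*q2 = 0.
  χ^3: a_3 + q1*a_2 + q2*a_1 = 0, i.e. -263/18000 + (1/200)*q1 + (23/60)*q2 = 0.
Solving this linear system: q1 = 1/285, q2 = 217/5700.
The numerator is Q*f truncated at degree 1: P0 = a_0 = -1/6; P1 = a_1 + q1*a_0 = 1309/3420.


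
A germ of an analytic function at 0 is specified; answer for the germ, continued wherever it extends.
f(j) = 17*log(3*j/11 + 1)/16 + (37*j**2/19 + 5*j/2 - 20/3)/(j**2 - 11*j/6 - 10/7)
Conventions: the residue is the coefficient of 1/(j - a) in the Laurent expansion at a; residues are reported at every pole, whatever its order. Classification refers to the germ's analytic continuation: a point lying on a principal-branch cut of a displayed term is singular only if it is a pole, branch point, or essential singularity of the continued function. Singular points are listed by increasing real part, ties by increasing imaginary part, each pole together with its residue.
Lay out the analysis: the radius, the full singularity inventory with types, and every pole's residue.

Denominator factor (j**2 - 11*j/6 - 10/7): discriminant 2287/252, real irrational roots 11/12 + (1/84)*sqrt(16009) and 11/12 - (1/84)*sqrt(16009); poles of order 1, moduli 11/12 + (1/84)*sqrt(16009) and -11/12 + (1/84)*sqrt(16009).
Branch term (17/16)*log(1 - j/(-11/3)): its argument vanishes at j = -11/3, a logarithmic branch point, modulus 11/3.
The radius of convergence is the smallest modulus among the singular points: -11/12 + (1/84)*sqrt(16009).
The branch term is analytic at 11/12 - (1/84)*sqrt(16009) and contributes nothing to the residue; only the rational part matters.
The factor j**2 - 11*j/6 - 10/7 splits as (j - a)(j - a') with a = 11/12 - (1/84)*sqrt(16009), a' = 11/12 + (1/84)*sqrt(16009). At the order-1 pole a set g(j) = (j - a)*(rational part) = [37*j**2/19 + 5*j/2 - 20/3] / (j - a').
Simple pole: residue = g(a) at a = 11/12 - (1/84)*sqrt(16009), which is 173/57 - (4021/912513)*sqrt(16009).
The branch term is analytic at 11/12 + (1/84)*sqrt(16009) and contributes nothing to the residue; only the rational part matters.
The factor j**2 - 11*j/6 - 10/7 splits as (j - a)(j - a') with a = 11/12 + (1/84)*sqrt(16009), a' = 11/12 - (1/84)*sqrt(16009). At the order-1 pole a set g(j) = (j - a)*(rational part) = [37*j**2/19 + 5*j/2 - 20/3] / (j - a').
Simple pole: residue = g(a) at a = 11/12 + (1/84)*sqrt(16009), which is 173/57 + (4021/912513)*sqrt(16009).
List the singular points by increasing real part (a conjugate pair: the negative imaginary part first).

Radius of convergence at 0: -11/12 + (1/84)*sqrt(16009).
At -11/3: a logarithmic branch point.
At 11/12 - (1/84)*sqrt(16009): a pole of order 1; residue 173/57 - (4021/912513)*sqrt(16009).
At 11/12 + (1/84)*sqrt(16009): a pole of order 1; residue 173/57 + (4021/912513)*sqrt(16009).
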